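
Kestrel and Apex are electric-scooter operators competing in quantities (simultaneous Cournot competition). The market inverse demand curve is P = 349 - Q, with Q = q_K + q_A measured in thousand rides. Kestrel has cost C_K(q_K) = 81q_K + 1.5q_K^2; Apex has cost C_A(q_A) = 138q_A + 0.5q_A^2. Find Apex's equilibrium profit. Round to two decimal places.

4740.07

Kestrel's profit: π_K = (349 - Q)q_K - (81q_K + (3/2)q_K²). Setting ∂π_K/∂q_K = 0: 268 - 5q_K - (q_A) = 0.
Apex's first-order condition: 211 - 3q_A - (q_K) = 0.
Rearranging gives the reaction functions q_K = (268 - q_A)/5 and q_A = (211 - q_K)/3.
Solving the pair: q_K = 593/14, q_A = 787/14.
Price P = 349 - 690/7 = 1753/7.
Apex's profit: (1753/7)·(787/14) - 138·(787/14) - (1/2)(787/14)² = 4740.0689.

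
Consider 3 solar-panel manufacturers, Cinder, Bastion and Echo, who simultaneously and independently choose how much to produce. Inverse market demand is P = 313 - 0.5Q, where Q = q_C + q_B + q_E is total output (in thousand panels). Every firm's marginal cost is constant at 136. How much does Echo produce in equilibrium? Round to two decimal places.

A representative firm's profit is π_i = q_i(313 - 0.5Q) - 136q_i.
Setting ∂π_i/∂q_i = 0 with rivals' quantities fixed: 177 - q_i - (1/2)·Σ_{j≠i} q_j = 0.
With identical firms every q_j equals q_i, so Σ_{j≠i} q_j = 2q_i and 177 = 2q_i, giving q_i = 177/2.

88.50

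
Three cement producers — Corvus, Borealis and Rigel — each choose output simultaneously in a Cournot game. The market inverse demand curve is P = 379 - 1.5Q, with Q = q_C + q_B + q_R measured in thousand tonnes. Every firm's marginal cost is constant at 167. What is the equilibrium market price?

220

Each firm earns π_i = (379 - 1.5Q)q_i - 167q_i.
Setting ∂π_i/∂q_i = 0 with rivals' quantities fixed: 212 - 3q_i - (3/2)·Σ_{j≠i} q_j = 0.
By symmetry each firm produces the same amount; substituting Σ_{j≠i} q_j = 2q_i yields q_i = 212/6 = 106/3.
Total output Q = 106, so price P = 379 - (3/2)·106 = 220.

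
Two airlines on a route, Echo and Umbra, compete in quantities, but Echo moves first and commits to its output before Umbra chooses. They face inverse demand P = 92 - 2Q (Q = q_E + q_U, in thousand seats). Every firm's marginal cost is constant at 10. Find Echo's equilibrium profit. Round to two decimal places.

420.25

The follower Umbra best-responds to any q_E: π_U = (92 - 2Q)q_U - 10q_U.
Setting the follower's marginal profit to zero, 82 - 2q_E - 4q_U = 0, i.e. q_U = (82 - 2q_E)/4.
The leader anticipates this reaction. Substituting into P = 92 - 2Q gives P = 51 - q_E, so π_E = (51 - q_E)q_E - 10q_E.
Maximising: ∂π_E/∂q_E = 41 - 2q_E = 0, giving q_E = 41/2.
Then q_U = (82 - 2·(41/2))/4 = 41/4.
Price P = 92 - 2·(123/4) = 61/2.
Echo's profit: (61/2 - 10)·(41/2) = 1681/4.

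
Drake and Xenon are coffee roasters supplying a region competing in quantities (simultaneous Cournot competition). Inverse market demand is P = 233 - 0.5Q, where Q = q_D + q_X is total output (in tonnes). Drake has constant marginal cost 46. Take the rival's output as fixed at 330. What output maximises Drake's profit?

With the rival's output fixed at 330, Drake's profit is π_D = (233 - (1/2)·330 - (1/2)q_D)q_D - (46q_D) = (68 - (1/2)q_D)q_D - (46q_D).
∂π_D/∂q_D = 22 - q_D = 0, so q_D = 22.

22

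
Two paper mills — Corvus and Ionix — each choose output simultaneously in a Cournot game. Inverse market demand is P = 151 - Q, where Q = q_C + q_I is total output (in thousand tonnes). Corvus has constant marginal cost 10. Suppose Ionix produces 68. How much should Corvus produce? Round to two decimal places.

With the rival's output fixed at 68, Corvus's profit is π_C = (151 - 68 - q_C)q_C - (10q_C) = (83 - q_C)q_C - (10q_C).
∂π_C/∂q_C = 73 - 2q_C = 0, so q_C = 73/2.

36.50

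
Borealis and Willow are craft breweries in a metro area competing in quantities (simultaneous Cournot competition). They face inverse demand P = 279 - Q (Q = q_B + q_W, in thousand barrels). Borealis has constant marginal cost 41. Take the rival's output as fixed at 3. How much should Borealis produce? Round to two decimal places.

117.50

With the rival's output fixed at 3, Borealis's profit is π_B = (279 - 3 - q_B)q_B - (41q_B) = (276 - q_B)q_B - (41q_B).
∂π_B/∂q_B = 235 - 2q_B = 0, so q_B = 235/2.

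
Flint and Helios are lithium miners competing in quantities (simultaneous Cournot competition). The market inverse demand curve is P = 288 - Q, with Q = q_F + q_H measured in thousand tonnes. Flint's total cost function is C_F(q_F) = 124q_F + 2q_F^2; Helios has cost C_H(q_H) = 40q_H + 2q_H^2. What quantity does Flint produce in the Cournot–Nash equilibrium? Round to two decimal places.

Flint's profit: π_F = (288 - Q)q_F - (124q_F + 2q_F²). Setting ∂π_F/∂q_F = 0: 164 - 6q_F - (q_H) = 0.
Helios's profit: π_H = (288 - Q)q_H - (40q_H + 2q_H²). Setting ∂π_H/∂q_H = 0: 248 - 6q_H - (q_F) = 0.
So q_F = (164 - q_H)/6 and q_H = (248 - q_F)/6.
Solving the pair: q_F = 736/35, q_H = 1324/35.

21.03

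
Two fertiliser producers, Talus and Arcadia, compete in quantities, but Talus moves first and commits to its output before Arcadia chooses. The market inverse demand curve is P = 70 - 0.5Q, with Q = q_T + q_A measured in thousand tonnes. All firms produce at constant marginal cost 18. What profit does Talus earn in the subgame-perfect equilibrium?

Solve by backward induction. Given q_T, the follower Arcadia maximises π_A = (70 - (1/2)q_T - (1/2)q_A)q_A - 18q_A.
Setting the follower's marginal profit to zero, 52 - (1/2)q_T - q_A = 0, i.e. q_A = (52 - (1/2)q_T).
Talus substitutes q_A(q_T) into its own profit: π_T = q_T(70 - (1/2)q_T - (52 - (1/2)q_T)/2) - 18q_T = (44 - (1/4)q_T)q_T - 18q_T.
Maximising: ∂π_T/∂q_T = 26 - (1/2)q_T = 0, giving q_T = 52.
Then q_A = (52 - (1/2)·52) = 26.
Price P = 70 - (1/2)·78 = 31.
Talus's profit: (31 - 18)·52 = 676.

676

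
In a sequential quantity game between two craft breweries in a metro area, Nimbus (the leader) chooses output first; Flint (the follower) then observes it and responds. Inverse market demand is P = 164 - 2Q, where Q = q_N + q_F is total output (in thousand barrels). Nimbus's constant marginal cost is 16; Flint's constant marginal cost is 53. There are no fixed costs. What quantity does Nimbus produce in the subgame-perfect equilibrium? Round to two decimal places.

Solve by backward induction. Given q_N, the follower Flint maximises π_F = (164 - 2q_N - 2q_F)q_F - 53q_F.
Follower FOC: 111 - 2q_N - 4q_F = 0, so q_F(q_N) = (111 - 2q_N)/4.
The leader anticipates this reaction. Substituting into P = 164 - 2Q gives P = 217/2 - q_N, so π_N = (217/2 - q_N)q_N - 16q_N.
Maximising: ∂π_N/∂q_N = 185/2 - 2q_N = 0, giving q_N = 185/4.
Then q_F = (111 - 2·(185/4))/4 = 37/8.

46.25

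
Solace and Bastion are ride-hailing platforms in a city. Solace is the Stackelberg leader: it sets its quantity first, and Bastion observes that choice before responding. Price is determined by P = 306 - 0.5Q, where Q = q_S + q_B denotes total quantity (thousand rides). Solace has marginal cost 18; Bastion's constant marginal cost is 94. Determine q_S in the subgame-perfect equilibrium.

Solve by backward induction. Given q_S, the follower Bastion maximises π_B = (306 - (1/2)q_S - (1/2)q_B)q_B - 94q_B.
∂π_B/∂q_B = 212 - (1/2)q_S - q_B = 0 gives the reaction function q_B = (212 - (1/2)q_S).
The leader anticipates this reaction. Substituting into P = 306 - 0.5Q gives P = 200 - (1/4)q_S, so π_S = (200 - (1/4)q_S)q_S - 18q_S.
The leader's first-order condition 182 - (1/2)q_S = 0 yields q_S = 364.
Then q_B = (212 - (1/2)·364) = 30.

364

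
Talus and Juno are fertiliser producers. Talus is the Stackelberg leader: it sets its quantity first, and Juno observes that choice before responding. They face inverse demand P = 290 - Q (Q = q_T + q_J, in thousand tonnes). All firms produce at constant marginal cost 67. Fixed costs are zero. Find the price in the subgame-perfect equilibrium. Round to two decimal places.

122.75

Solve by backward induction. Given q_T, the follower Juno maximises π_J = (290 - q_T - q_J)q_J - 67q_J.
Follower FOC: 223 - q_T - 2q_J = 0, so q_J(q_T) = (223 - q_T)/2.
The leader anticipates this reaction. Substituting into P = 290 - Q gives P = 357/2 - (1/2)q_T, so π_T = (357/2 - (1/2)q_T)q_T - 67q_T.
The leader's first-order condition 223/2 - q_T = 0 yields q_T = 223/2.
Then q_J = (223 - 223/2)/2 = 223/4.
Total output Q = 669/4, so price P = 290 - 669/4 = 491/4.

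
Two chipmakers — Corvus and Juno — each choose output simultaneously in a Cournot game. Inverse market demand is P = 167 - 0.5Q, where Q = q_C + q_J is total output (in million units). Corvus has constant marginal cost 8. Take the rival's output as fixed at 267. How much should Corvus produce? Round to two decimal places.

25.50

With the rival's output fixed at 267, Corvus's profit is π_C = (167 - (1/2)·267 - (1/2)q_C)q_C - (8q_C) = (67/2 - (1/2)q_C)q_C - (8q_C).
∂π_C/∂q_C = 51/2 - q_C = 0, so q_C = 51/2.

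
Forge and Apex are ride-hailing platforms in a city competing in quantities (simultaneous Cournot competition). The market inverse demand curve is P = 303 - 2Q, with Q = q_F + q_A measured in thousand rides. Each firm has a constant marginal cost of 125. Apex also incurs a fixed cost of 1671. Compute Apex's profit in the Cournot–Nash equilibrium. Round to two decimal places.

Each firm earns π_i = (303 - 2Q)q_i - 125q_i.
Setting ∂π_i/∂q_i = 0 with rivals' quantities fixed: 178 - 4q_i - 2q_j = 0.
With identical firms every q_j equals q_i, so q_j = q_i and 178 = 6q_i, giving q_i = 89/3.
Price P = 303 - 2·(178/3) = 553/3.
Apex's profit: (553/3 - 125)·(89/3) - 1671 = 803/9.

89.22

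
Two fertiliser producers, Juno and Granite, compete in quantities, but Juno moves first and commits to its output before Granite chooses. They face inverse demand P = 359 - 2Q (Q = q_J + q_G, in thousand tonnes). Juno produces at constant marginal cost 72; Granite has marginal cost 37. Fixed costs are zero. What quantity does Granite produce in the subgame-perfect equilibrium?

Solve by backward induction. Given q_J, the follower Granite maximises π_G = (359 - 2q_J - 2q_G)q_G - 37q_G.
∂π_G/∂q_G = 322 - 2q_J - 4q_G = 0 gives the reaction function q_G = (322 - 2q_J)/4.
The leader anticipates this reaction. Substituting into P = 359 - 2Q gives P = 198 - q_J, so π_J = (198 - q_J)q_J - 72q_J.
Leader FOC: 126 - 2q_J = 0, so q_J = 63.
Then q_G = (322 - 2·63)/4 = 49.

49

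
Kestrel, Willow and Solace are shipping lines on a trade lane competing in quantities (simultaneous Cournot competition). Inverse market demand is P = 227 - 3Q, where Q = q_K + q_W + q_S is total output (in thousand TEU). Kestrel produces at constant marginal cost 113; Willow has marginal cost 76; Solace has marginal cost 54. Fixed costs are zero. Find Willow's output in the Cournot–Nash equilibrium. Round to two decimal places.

13.83

Kestrel's profit: π_K = (227 - 3Q)q_K - (113q_K). Setting ∂π_K/∂q_K = 0: 114 - 6q_K - 3(q_W + q_S) = 0.
Willow's profit: π_W = (227 - 3Q)q_W - (76q_W). Setting ∂π_W/∂q_W = 0: 151 - 6q_W - 3(q_K + q_S) = 0.
Solace's profit: π_S = (227 - 3Q)q_S - (54q_S). Setting ∂π_S/∂q_S = 0: 173 - 6q_S - 3(q_K + q_W) = 0.
Adding the 3 first-order conditions: 438 − 12Q = 0, so Q = 73/2.
Back-substituting: q_K = (114 − 219/2)/3 = 3/2, q_W = (151 − 219/2)/3 = 83/6, q_S = (173 − 219/2)/3 = 127/6.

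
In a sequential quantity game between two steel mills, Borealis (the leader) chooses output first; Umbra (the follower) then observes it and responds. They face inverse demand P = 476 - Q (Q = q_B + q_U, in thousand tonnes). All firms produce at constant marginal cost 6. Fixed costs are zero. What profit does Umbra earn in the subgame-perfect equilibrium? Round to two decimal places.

13806.25

Solve by backward induction. Given q_B, the follower Umbra maximises π_U = (476 - q_B - q_U)q_U - 6q_U.
Setting the follower's marginal profit to zero, 470 - q_B - 2q_U = 0, i.e. q_U = (470 - q_B)/2.
The leader anticipates this reaction. Substituting into P = 476 - Q gives P = 241 - (1/2)q_B, so π_B = (241 - (1/2)q_B)q_B - 6q_B.
The leader's first-order condition 235 - q_B = 0 yields q_B = 235.
Then q_U = (470 - 235)/2 = 235/2.
Price P = 476 - 705/2 = 247/2.
Umbra's profit: (247/2 - 6)·(235/2) = 13806.2500.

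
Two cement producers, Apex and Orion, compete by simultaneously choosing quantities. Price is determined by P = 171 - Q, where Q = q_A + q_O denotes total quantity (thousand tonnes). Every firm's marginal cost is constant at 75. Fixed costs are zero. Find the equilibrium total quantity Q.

A representative firm's profit is π_i = q_i(171 - Q) - 75q_i.
Setting ∂π_i/∂q_i = 0 with rivals' quantities fixed: 96 - 2q_i - q_j = 0.
By symmetry each firm produces the same amount; substituting q_j = q_i yields q_i = 96/3 = 32.
Total output Q = 32 + 32 = 64.

64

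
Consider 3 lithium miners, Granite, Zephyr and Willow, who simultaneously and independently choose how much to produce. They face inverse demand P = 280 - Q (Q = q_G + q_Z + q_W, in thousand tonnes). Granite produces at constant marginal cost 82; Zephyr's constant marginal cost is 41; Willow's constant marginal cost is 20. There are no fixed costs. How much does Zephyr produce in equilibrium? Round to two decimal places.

64.75

Granite's profit: π_G = (280 - Q)q_G - (82q_G). Setting ∂π_G/∂q_G = 0: 198 - 2q_G - (q_Z + q_W) = 0.
Zephyr's profit: π_Z = (280 - Q)q_Z - (41q_Z). Setting ∂π_Z/∂q_Z = 0: 239 - 2q_Z - (q_G + q_W) = 0.
Willow's first-order condition: 260 - 2q_W - (q_G + q_Z) = 0.
Summing all 3 equations gives 697 − 4Q = 0, hence Q = 697/4.
Back-substituting: q_G = (198 − 697/4) = 95/4, q_Z = (239 − 697/4) = 259/4, q_W = (260 − 697/4) = 343/4.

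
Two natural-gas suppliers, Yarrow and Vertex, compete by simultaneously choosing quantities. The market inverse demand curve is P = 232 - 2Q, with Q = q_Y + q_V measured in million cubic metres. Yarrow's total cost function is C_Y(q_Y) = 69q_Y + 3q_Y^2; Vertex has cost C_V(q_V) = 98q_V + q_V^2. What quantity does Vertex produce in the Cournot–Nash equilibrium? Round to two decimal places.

Yarrow's profit: π_Y = (232 - 2Q)q_Y - (69q_Y + 3q_Y²). Setting ∂π_Y/∂q_Y = 0: 163 - 10q_Y - 2(q_V) = 0.
Vertex's profit: π_V = (232 - 2Q)q_V - (98q_V + q_V²). Setting ∂π_V/∂q_V = 0: 134 - 6q_V - 2(q_Y) = 0.
So q_Y = (163 - 2q_V)/10 and q_V = (134 - 2q_Y)/6.
Substituting one into the other gives q_Y = 355/28 and q_V = 507/28.

18.11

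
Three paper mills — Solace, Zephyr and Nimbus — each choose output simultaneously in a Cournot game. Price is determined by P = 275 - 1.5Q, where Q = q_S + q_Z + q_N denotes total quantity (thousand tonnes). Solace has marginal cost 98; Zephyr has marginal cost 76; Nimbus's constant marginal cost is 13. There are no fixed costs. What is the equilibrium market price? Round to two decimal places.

Solace's profit: π_S = (275 - 1.5Q)q_S - (98q_S). Setting ∂π_S/∂q_S = 0: 177 - 3q_S - (3/2)(q_Z + q_N) = 0.
Zephyr's profit: π_Z = (275 - 1.5Q)q_Z - (76q_Z). Setting ∂π_Z/∂q_Z = 0: 199 - 3q_Z - (3/2)(q_S + q_N) = 0.
Nimbus's first-order condition: 262 - 3q_N - (3/2)(q_S + q_Z) = 0.
Adding the 3 conditions: 638 − 3Q − 3Q = 0, i.e. Q = 319/3.
Back-substituting: q_S = (177 − 319/2)/(3/2) = 35/3, q_Z = (199 − 319/2)/(3/2) = 79/3, q_N = (262 − 319/2)/(3/2) = 205/3.
Total output Q = 319/3, so price P = 275 - (3/2)·(319/3) = 231/2.

115.50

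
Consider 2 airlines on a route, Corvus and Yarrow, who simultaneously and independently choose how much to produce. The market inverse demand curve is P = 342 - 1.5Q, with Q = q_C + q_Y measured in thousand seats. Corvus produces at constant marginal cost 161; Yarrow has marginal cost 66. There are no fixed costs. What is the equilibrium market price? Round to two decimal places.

Corvus's profit: π_C = (342 - 1.5Q)q_C - (161q_C). Setting ∂π_C/∂q_C = 0: 181 - 3q_C - (3/2)(q_Y) = 0.
Yarrow's profit: π_Y = (342 - 1.5Q)q_Y - (66q_Y). Setting ∂π_Y/∂q_Y = 0: 276 - 3q_Y - (3/2)(q_C) = 0.
Rearranging gives the reaction functions q_C = (181 - (3/2)q_Y)/3 and q_Y = (276 - (3/2)q_C)/3.
Solving the pair: q_C = 172/9, q_Y = 742/9.
Total output Q = 914/9, so price P = 342 - (3/2)·(914/9) = 569/3.

189.67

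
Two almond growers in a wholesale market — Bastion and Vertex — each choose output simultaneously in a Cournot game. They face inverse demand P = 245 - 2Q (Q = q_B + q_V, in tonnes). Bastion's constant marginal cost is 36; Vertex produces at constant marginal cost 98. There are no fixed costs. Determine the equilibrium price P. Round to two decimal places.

126.33

Bastion's profit: π_B = (245 - 2Q)q_B - (36q_B). Setting ∂π_B/∂q_B = 0: 209 - 4q_B - 2(q_V) = 0.
Vertex's first-order condition: 147 - 4q_V - 2(q_B) = 0.
Best responses: q_B = (209 - 2q_V)/4, q_V = (147 - 2q_B)/4.
Solving the pair: q_B = 271/6, q_V = 85/6.
Total output Q = 178/3, so price P = 245 - 2·(178/3) = 379/3.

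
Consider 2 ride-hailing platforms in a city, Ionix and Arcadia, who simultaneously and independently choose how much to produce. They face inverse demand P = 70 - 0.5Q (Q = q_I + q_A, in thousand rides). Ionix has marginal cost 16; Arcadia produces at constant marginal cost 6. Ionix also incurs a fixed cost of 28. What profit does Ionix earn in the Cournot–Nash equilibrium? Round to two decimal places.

402.22

Ionix's profit: π_I = (70 - 0.5Q)q_I - (16q_I). Setting ∂π_I/∂q_I = 0: 54 - q_I - (1/2)(q_A) = 0.
Arcadia's first-order condition: 64 - q_A - (1/2)(q_I) = 0.
Best responses: q_I = (54 - (1/2)q_A), q_A = (64 - (1/2)q_I).
Solving the pair: q_I = 88/3, q_A = 148/3.
Price P = 70 - (1/2)·(236/3) = 92/3.
Ionix's profit: (92/3 - 16)·(88/3) - 28 = 402.2222.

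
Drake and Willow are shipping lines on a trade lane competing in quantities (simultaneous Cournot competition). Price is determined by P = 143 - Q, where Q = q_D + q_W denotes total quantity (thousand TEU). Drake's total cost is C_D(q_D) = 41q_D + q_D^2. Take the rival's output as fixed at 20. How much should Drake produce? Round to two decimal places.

With the rival's output fixed at 20, Drake's profit is π_D = (143 - 20 - q_D)q_D - (41q_D + q_D²) = (123 - q_D)q_D - (41q_D + q_D²).
∂π_D/∂q_D = 82 - 4q_D = 0, so q_D = 41/2.

20.50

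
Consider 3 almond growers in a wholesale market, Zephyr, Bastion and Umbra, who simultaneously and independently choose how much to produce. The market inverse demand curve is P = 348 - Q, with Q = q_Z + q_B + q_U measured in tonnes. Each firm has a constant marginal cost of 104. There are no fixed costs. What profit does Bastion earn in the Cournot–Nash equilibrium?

3721

A representative firm's profit is π_i = q_i(348 - Q) - 104q_i.
Setting ∂π_i/∂q_i = 0 with rivals' quantities fixed: 244 - 2q_i - Σ_{j≠i} q_j = 0.
With identical firms every q_j equals q_i, so Σ_{j≠i} q_j = 2q_i and 244 = 4q_i, giving q_i = 61.
Price P = 348 - 183 = 165.
Bastion's profit: (165 - 104)·61 = 3721.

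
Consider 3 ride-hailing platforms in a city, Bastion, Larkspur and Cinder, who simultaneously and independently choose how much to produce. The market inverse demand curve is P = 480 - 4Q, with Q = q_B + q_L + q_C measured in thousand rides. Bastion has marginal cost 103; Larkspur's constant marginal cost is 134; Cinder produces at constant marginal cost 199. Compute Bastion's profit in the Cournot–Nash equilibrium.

3969

Bastion's profit: π_B = (480 - 4Q)q_B - (103q_B). Setting ∂π_B/∂q_B = 0: 377 - 8q_B - 4(q_L + q_C) = 0.
Larkspur's profit: π_L = (480 - 4Q)q_L - (134q_L). Setting ∂π_L/∂q_L = 0: 346 - 8q_L - 4(q_B + q_C) = 0.
Cinder's first-order condition: 281 - 8q_C - 4(q_B + q_L) = 0.
Adding the 3 conditions: 1004 − 8Q − 8Q = 0, i.e. Q = 251/4.
Back-substituting: q_B = (377 − 251)/4 = 63/2, q_L = (346 − 251)/4 = 95/4, q_C = (281 − 251)/4 = 15/2.
Price P = 480 - 4·(251/4) = 229.
Bastion's profit: (229 - 103)·(63/2) = 3969.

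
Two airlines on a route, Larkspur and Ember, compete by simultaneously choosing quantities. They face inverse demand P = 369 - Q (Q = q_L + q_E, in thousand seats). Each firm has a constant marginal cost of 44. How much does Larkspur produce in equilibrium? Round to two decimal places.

Each firm earns π_i = (369 - Q)q_i - 44q_i.
Setting ∂π_i/∂q_i = 0 with rivals' quantities fixed: 325 - 2q_i - q_j = 0.
With identical firms every q_j equals q_i, so q_j = q_i and 325 = 3q_i, giving q_i = 325/3.

108.33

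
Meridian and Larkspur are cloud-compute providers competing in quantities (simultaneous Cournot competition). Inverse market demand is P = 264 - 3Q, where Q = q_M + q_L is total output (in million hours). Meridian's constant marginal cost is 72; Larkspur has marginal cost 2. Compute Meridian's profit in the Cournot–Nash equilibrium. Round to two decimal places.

551.26

Meridian's profit: π_M = (264 - 3Q)q_M - (72q_M). Setting ∂π_M/∂q_M = 0: 192 - 6q_M - 3(q_L) = 0.
Larkspur's profit: π_L = (264 - 3Q)q_L - (2q_L). Setting ∂π_L/∂q_L = 0: 262 - 6q_L - 3(q_M) = 0.
Best responses: q_M = (192 - 3q_L)/6, q_L = (262 - 3q_M)/6.
Substituting one into the other gives q_M = 122/9 and q_L = 332/9.
Price P = 264 - 3·(454/9) = 338/3.
Meridian's profit: (338/3 - 72)·(122/9) = 551.2593.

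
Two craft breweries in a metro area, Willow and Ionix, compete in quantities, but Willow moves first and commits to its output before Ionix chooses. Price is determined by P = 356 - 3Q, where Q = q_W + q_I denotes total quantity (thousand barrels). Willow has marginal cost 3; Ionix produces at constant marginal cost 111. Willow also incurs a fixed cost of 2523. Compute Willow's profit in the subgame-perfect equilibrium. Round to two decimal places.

Solve by backward induction. Given q_W, the follower Ionix maximises π_I = (356 - 3q_W - 3q_I)q_I - 111q_I.
∂π_I/∂q_I = 245 - 3q_W - 6q_I = 0 gives the reaction function q_I = (245 - 3q_W)/6.
Willow substitutes q_I(q_W) into its own profit: π_W = q_W(356 - 3q_W - (245 - 3q_W)/2) - 3q_W = (467/2 - (3/2)q_W)q_W - 3q_W.
Leader FOC: 461/2 - 3q_W = 0, so q_W = 461/6.
Then q_I = (245 - 3·(461/6))/6 = 29/12.
Price P = 356 - 3·(317/4) = 473/4.
Willow's profit: (473/4 - 3)·(461/6) - 2523 = 6332.0417.

6332.04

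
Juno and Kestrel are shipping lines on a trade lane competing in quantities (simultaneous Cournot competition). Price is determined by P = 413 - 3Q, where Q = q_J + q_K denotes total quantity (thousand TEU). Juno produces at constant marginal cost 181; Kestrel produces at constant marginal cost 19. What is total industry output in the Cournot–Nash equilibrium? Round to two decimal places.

69.56

Juno's profit: π_J = (413 - 3Q)q_J - (181q_J). Setting ∂π_J/∂q_J = 0: 232 - 6q_J - 3(q_K) = 0.
Kestrel's profit: π_K = (413 - 3Q)q_K - (19q_K). Setting ∂π_K/∂q_K = 0: 394 - 6q_K - 3(q_J) = 0.
Rearranging gives the reaction functions q_J = (232 - 3q_K)/6 and q_K = (394 - 3q_J)/6.
Solving the pair: q_J = 70/9, q_K = 556/9.
Total output Q = 70/9 + 556/9 = 626/9.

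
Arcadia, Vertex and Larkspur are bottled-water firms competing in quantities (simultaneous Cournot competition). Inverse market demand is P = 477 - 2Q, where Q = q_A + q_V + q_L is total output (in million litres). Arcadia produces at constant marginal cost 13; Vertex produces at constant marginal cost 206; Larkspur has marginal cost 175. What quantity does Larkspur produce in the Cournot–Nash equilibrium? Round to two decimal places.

Arcadia's profit: π_A = (477 - 2Q)q_A - (13q_A). Setting ∂π_A/∂q_A = 0: 464 - 4q_A - 2(q_V + q_L) = 0.
Vertex's profit: π_V = (477 - 2Q)q_V - (206q_V). Setting ∂π_V/∂q_V = 0: 271 - 4q_V - 2(q_A + q_L) = 0.
Larkspur's first-order condition: 302 - 4q_L - 2(q_A + q_V) = 0.
Adding the 3 first-order conditions: 1037 − 8Q = 0, so Q = 1037/8.
Back-substituting: q_A = (464 − 1037/4)/2 = 819/8, q_V = (271 − 1037/4)/2 = 47/8, q_L = (302 − 1037/4)/2 = 171/8.

21.38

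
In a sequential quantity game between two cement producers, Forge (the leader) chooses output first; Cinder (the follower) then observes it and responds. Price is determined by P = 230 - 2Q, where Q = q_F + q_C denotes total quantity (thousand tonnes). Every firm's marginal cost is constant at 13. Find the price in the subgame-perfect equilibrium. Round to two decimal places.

67.25

The follower Cinder best-responds to any q_F: π_C = (230 - 2Q)q_C - 13q_C.
Setting the follower's marginal profit to zero, 217 - 2q_F - 4q_C = 0, i.e. q_C = (217 - 2q_F)/4.
Forge substitutes q_C(q_F) into its own profit: π_F = q_F(230 - 2q_F - (217 - 2q_F)/2) - 13q_F = (243/2 - q_F)q_F - 13q_F.
Maximising: ∂π_F/∂q_F = 217/2 - 2q_F = 0, giving q_F = 217/4.
Then q_C = (217 - 2·(217/4))/4 = 217/8.
Total output Q = 651/8, so price P = 230 - 2·(651/8) = 269/4.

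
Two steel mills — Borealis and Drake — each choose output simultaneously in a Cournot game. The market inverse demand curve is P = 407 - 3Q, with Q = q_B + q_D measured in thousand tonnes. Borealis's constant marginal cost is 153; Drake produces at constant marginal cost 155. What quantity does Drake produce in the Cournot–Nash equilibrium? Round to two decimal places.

27.78

Borealis's profit: π_B = (407 - 3Q)q_B - (153q_B). Setting ∂π_B/∂q_B = 0: 254 - 6q_B - 3(q_D) = 0.
Drake's profit: π_D = (407 - 3Q)q_D - (155q_D). Setting ∂π_D/∂q_D = 0: 252 - 6q_D - 3(q_B) = 0.
Best responses: q_B = (254 - 3q_D)/6, q_D = (252 - 3q_B)/6.
Substituting one into the other gives q_B = 256/9 and q_D = 250/9.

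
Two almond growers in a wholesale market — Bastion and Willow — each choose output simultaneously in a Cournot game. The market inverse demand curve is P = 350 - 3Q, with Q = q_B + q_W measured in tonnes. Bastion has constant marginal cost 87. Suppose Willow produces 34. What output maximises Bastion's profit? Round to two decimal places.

With the rival's output fixed at 34, Bastion's profit is π_B = (350 - 3·34 - 3q_B)q_B - (87q_B) = (248 - 3q_B)q_B - (87q_B).
∂π_B/∂q_B = 161 - 6q_B = 0, so q_B = 161/6.

26.83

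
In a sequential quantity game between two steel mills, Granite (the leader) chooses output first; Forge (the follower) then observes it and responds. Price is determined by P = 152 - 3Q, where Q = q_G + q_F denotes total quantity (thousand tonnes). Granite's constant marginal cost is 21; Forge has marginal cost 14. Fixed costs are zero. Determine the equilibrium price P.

52

The follower Forge best-responds to any q_G: π_F = (152 - 3Q)q_F - 14q_F.
Setting the follower's marginal profit to zero, 138 - 3q_G - 6q_F = 0, i.e. q_F = (138 - 3q_G)/6.
Granite substitutes q_F(q_G) into its own profit: π_G = q_G(152 - 3q_G - (138 - 3q_G)/2) - 21q_G = (83 - (3/2)q_G)q_G - 21q_G.
The leader's first-order condition 62 - 3q_G = 0 yields q_G = 62/3.
Then q_F = (138 - 3·(62/3))/6 = 38/3.
Total output Q = 100/3, so price P = 152 - 3·(100/3) = 52.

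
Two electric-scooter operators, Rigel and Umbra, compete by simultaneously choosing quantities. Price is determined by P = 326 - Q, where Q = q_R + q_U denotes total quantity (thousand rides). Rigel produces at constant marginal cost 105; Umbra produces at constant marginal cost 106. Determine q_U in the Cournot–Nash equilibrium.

73

Rigel's profit: π_R = (326 - Q)q_R - (105q_R). Setting ∂π_R/∂q_R = 0: 221 - 2q_R - (q_U) = 0.
Umbra's profit: π_U = (326 - Q)q_U - (106q_U). Setting ∂π_U/∂q_U = 0: 220 - 2q_U - (q_R) = 0.
Rearranging gives the reaction functions q_R = (221 - q_U)/2 and q_U = (220 - q_R)/2.
Substituting one into the other gives q_R = 74 and q_U = 73.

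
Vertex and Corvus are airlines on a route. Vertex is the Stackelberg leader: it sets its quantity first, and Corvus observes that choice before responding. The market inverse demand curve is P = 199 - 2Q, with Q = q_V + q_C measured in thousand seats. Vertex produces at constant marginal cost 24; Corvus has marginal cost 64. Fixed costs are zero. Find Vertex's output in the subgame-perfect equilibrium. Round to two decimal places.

53.75

Solve by backward induction. Given q_V, the follower Corvus maximises π_C = (199 - 2q_V - 2q_C)q_C - 64q_C.
Follower FOC: 135 - 2q_V - 4q_C = 0, so q_C(q_V) = (135 - 2q_V)/4.
Vertex substitutes q_C(q_V) into its own profit: π_V = q_V(199 - 2q_V - (135 - 2q_V)/2) - 24q_V = (263/2 - q_V)q_V - 24q_V.
The leader's first-order condition 215/2 - 2q_V = 0 yields q_V = 215/4.
Then q_C = (135 - 2·(215/4))/4 = 55/8.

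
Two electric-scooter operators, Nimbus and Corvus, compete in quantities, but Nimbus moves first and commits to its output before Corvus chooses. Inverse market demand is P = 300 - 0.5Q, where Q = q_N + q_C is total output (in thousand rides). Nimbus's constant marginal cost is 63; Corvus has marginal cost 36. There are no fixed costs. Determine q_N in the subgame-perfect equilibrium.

The follower Corvus best-responds to any q_N: π_C = (300 - 0.5Q)q_C - 36q_C.
Setting the follower's marginal profit to zero, 264 - (1/2)q_N - q_C = 0, i.e. q_C = (264 - (1/2)q_N).
Nimbus substitutes q_C(q_N) into its own profit: π_N = q_N(300 - (1/2)q_N - (264 - (1/2)q_N)/2) - 63q_N = (168 - (1/4)q_N)q_N - 63q_N.
Leader FOC: 105 - (1/2)q_N = 0, so q_N = 210.
Then q_C = (264 - (1/2)·210) = 159.

210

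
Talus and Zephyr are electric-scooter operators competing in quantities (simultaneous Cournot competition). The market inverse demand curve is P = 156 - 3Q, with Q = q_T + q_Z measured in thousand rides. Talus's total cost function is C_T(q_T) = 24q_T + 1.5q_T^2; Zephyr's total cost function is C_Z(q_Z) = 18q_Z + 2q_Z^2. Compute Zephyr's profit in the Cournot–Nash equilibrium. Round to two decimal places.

Talus's profit: π_T = (156 - 3Q)q_T - (24q_T + (3/2)q_T²). Setting ∂π_T/∂q_T = 0: 132 - 9q_T - 3(q_Z) = 0.
Zephyr's first-order condition: 138 - 10q_Z - 3(q_T) = 0.
So q_T = (132 - 3q_Z)/9 and q_Z = (138 - 3q_T)/10.
Solving the pair: q_T = 302/27, q_Z = 94/9.
Price P = 156 - 3·(584/27) = 820/9.
Zephyr's profit: (820/9)·(94/9) - 18·(94/9) - 2(94/9)² = 545.4321.

545.43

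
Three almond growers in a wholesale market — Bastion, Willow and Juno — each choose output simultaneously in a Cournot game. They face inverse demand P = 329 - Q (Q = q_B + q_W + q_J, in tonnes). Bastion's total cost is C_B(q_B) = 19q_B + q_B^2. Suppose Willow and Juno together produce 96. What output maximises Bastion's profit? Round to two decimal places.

With rivals' combined output fixed at 96, Bastion's profit is π_B = (329 - 96 - q_B)q_B - (19q_B + q_B²) = (233 - q_B)q_B - (19q_B + q_B²).
∂π_B/∂q_B = 214 - 4q_B = 0, so q_B = 107/2.

53.50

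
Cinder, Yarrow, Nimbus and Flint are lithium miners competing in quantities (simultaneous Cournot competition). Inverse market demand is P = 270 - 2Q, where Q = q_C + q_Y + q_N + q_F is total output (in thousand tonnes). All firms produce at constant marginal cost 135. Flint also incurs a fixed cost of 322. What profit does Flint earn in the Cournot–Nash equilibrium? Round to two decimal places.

Each firm earns π_i = (270 - 2Q)q_i - 135q_i.
Setting ∂π_i/∂q_i = 0 with rivals' quantities fixed: 135 - 4q_i - 2·Σ_{j≠i} q_j = 0.
By symmetry each firm produces the same amount; substituting Σ_{j≠i} q_j = 3q_i yields q_i = 135/10 = 27/2.
Price P = 270 - 2·54 = 162.
Flint's profit: (162 - 135)·(27/2) - 322 = 85/2.

42.50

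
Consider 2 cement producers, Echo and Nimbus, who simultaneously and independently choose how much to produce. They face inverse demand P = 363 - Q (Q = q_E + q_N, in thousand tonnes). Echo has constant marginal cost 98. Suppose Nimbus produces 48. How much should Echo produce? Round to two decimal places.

With the rival's output fixed at 48, Echo's profit is π_E = (363 - 48 - q_E)q_E - (98q_E) = (315 - q_E)q_E - (98q_E).
∂π_E/∂q_E = 217 - 2q_E = 0, so q_E = 217/2.

108.50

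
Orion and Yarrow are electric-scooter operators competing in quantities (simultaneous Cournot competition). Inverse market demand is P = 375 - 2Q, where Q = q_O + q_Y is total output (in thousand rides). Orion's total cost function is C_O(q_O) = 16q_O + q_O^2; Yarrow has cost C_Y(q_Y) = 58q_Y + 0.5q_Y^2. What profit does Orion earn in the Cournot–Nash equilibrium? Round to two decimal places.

5981.90

Orion's profit: π_O = (375 - 2Q)q_O - (16q_O + q_O²). Setting ∂π_O/∂q_O = 0: 359 - 6q_O - 2(q_Y) = 0.
Yarrow's profit: π_Y = (375 - 2Q)q_Y - (58q_Y + (1/2)q_Y²). Setting ∂π_Y/∂q_Y = 0: 317 - 5q_Y - 2(q_O) = 0.
Rearranging gives the reaction functions q_O = (359 - 2q_Y)/6 and q_Y = (317 - 2q_O)/5.
Solving the pair: q_O = 1161/26, q_Y = 592/13.
Price P = 375 - 2·90.1923 = 194.6154.
Orion's profit: 194.6154·(1161/26) - 16·(1161/26) - (1161/26)² = 5981.8979.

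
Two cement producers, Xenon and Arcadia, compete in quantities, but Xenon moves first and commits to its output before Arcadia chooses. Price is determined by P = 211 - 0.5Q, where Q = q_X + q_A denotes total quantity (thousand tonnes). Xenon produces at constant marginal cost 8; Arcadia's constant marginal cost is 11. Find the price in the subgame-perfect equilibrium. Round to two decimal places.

59.50

The follower Arcadia best-responds to any q_X: π_A = (211 - 0.5Q)q_A - 11q_A.
∂π_A/∂q_A = 200 - (1/2)q_X - q_A = 0 gives the reaction function q_A = (200 - (1/2)q_X).
The leader anticipates this reaction. Substituting into P = 211 - 0.5Q gives P = 111 - (1/4)q_X, so π_X = (111 - (1/4)q_X)q_X - 8q_X.
The leader's first-order condition 103 - (1/2)q_X = 0 yields q_X = 206.
Then q_A = (200 - (1/2)·206) = 97.
Total output Q = 303, so price P = 211 - (1/2)·303 = 119/2.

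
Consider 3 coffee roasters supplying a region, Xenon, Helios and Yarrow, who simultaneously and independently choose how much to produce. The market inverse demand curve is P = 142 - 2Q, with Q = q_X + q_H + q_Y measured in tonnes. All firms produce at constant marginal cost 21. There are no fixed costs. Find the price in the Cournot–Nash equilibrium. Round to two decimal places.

51.25

Each firm earns π_i = (142 - 2Q)q_i - 21q_i.
First-order condition (treating rivals' output as given): 121 - 4q_i - 2·Σ_{j≠i} q_j = 0.
With identical firms every q_j equals q_i, so Σ_{j≠i} q_j = 2q_i and 121 = 8q_i, giving q_i = 121/8.
Total output Q = 363/8, so price P = 142 - 2·(363/8) = 205/4.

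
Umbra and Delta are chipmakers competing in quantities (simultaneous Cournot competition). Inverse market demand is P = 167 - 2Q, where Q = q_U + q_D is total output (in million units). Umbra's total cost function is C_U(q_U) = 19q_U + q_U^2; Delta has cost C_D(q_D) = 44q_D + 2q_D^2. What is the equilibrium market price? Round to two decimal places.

Umbra's profit: π_U = (167 - 2Q)q_U - (19q_U + q_U²). Setting ∂π_U/∂q_U = 0: 148 - 6q_U - 2(q_D) = 0.
Delta's first-order condition: 123 - 8q_D - 2(q_U) = 0.
Rearranging gives the reaction functions q_U = (148 - 2q_D)/6 and q_D = (123 - 2q_U)/8.
Solving the pair: q_U = 469/22, q_D = 221/22.
Total output Q = 345/11, so price P = 167 - 2·(345/11) = 1147/11.

104.27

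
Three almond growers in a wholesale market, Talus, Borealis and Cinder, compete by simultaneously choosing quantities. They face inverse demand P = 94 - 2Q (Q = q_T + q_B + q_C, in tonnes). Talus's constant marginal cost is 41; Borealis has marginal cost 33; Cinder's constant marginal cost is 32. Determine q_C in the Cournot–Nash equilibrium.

9

Talus's profit: π_T = (94 - 2Q)q_T - (41q_T). Setting ∂π_T/∂q_T = 0: 53 - 4q_T - 2(q_B + q_C) = 0.
Borealis's first-order condition: 61 - 4q_B - 2(q_T + q_C) = 0.
Cinder's first-order condition: 62 - 4q_C - 2(q_T + q_B) = 0.
Summing all 3 equations gives 176 − 8Q = 0, hence Q = 22.
Back-substituting: q_T = (53 − 44)/2 = 9/2, q_B = (61 − 44)/2 = 17/2, q_C = (62 − 44)/2 = 9.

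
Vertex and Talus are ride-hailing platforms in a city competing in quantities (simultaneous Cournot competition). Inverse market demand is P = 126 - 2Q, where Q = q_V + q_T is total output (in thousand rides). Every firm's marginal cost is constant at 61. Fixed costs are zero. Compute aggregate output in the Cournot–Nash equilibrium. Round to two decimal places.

A representative firm's profit is π_i = q_i(126 - 2Q) - 61q_i.
First-order condition (treating rivals' output as given): 65 - 4q_i - 2q_j = 0.
By symmetry each firm produces the same amount; substituting q_j = q_i yields q_i = 65/6.
Total output Q = 65/6 + 65/6 = 65/3.

21.67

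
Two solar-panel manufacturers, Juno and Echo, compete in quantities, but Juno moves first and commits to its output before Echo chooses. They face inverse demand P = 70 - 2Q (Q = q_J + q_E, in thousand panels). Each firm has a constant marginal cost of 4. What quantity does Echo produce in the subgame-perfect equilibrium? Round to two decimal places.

The follower Echo best-responds to any q_J: π_E = (70 - 2Q)q_E - 4q_E.
Follower FOC: 66 - 2q_J - 4q_E = 0, so q_E(q_J) = (66 - 2q_J)/4.
The leader anticipates this reaction. Substituting into P = 70 - 2Q gives P = 37 - q_J, so π_J = (37 - q_J)q_J - 4q_J.
The leader's first-order condition 33 - 2q_J = 0 yields q_J = 33/2.
Then q_E = (66 - 2·(33/2))/4 = 33/4.

8.25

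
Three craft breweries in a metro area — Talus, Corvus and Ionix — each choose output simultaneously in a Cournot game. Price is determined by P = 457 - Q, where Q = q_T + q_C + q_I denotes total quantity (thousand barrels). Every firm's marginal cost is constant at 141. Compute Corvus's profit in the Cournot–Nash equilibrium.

6241

Each firm earns π_i = (457 - Q)q_i - 141q_i.
Setting ∂π_i/∂q_i = 0 with rivals' quantities fixed: 316 - 2q_i - Σ_{j≠i} q_j = 0.
By symmetry each firm produces the same amount; substituting Σ_{j≠i} q_j = 2q_i yields q_i = 316/4 = 79.
Price P = 457 - 237 = 220.
Corvus's profit: (220 - 141)·79 = 6241.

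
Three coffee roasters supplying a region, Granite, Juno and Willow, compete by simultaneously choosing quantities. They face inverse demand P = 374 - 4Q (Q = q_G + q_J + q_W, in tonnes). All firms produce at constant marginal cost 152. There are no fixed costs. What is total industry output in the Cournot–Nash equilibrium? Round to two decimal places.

A representative firm's profit is π_i = q_i(374 - 4Q) - 152q_i.
Setting ∂π_i/∂q_i = 0 with rivals' quantities fixed: 222 - 8q_i - 4·Σ_{j≠i} q_j = 0.
With identical firms every q_j equals q_i, so Σ_{j≠i} q_j = 2q_i and 222 = 16q_i, giving q_i = 111/8.
Total output Q = 111/8 + 111/8 + 111/8 = 333/8.

41.63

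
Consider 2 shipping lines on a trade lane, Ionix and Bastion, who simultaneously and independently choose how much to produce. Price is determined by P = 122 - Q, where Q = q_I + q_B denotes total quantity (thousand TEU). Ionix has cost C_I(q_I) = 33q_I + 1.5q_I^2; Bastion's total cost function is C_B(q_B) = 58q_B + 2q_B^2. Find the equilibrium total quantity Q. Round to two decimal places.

24.17

Ionix's profit: π_I = (122 - Q)q_I - (33q_I + (3/2)q_I²). Setting ∂π_I/∂q_I = 0: 89 - 5q_I - (q_B) = 0.
Bastion's profit: π_B = (122 - Q)q_B - (58q_B + 2q_B²). Setting ∂π_B/∂q_B = 0: 64 - 6q_B - (q_I) = 0.
Rearranging gives the reaction functions q_I = (89 - q_B)/5 and q_B = (64 - q_I)/6.
Solving the pair: q_I = 470/29, q_B = 231/29.
Total output Q = 470/29 + 231/29 = 701/29.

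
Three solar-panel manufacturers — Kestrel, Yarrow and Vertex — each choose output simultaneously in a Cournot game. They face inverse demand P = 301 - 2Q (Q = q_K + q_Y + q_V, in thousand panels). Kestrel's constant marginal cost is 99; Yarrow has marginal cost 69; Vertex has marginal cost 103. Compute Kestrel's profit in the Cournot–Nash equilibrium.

Kestrel's profit: π_K = (301 - 2Q)q_K - (99q_K). Setting ∂π_K/∂q_K = 0: 202 - 4q_K - 2(q_Y + q_V) = 0.
Yarrow's profit: π_Y = (301 - 2Q)q_Y - (69q_Y). Setting ∂π_Y/∂q_Y = 0: 232 - 4q_Y - 2(q_K + q_V) = 0.
Vertex's first-order condition: 198 - 4q_V - 2(q_K + q_Y) = 0.
Adding the 3 first-order conditions: 632 − 8Q = 0, so Q = 79.
Back-substituting: q_K = (202 − 158)/2 = 22, q_Y = (232 − 158)/2 = 37, q_V = (198 − 158)/2 = 20.
Price P = 301 - 2·79 = 143.
Kestrel's profit: (143 - 99)·22 = 968.

968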